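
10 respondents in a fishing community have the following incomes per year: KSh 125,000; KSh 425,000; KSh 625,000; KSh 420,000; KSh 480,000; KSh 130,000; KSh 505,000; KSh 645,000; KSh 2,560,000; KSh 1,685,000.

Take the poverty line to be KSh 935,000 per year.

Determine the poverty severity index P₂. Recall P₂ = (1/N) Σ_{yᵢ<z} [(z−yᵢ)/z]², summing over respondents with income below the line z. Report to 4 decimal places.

Poor units: KSh 125,000, KSh 130,000, KSh 420,000, KSh 425,000, KSh 480,000, KSh 505,000, KSh 625,000, KSh 645,000 (q = 8 of N = 10).
Normalized shortfalls: (935000−125000)/935000 = 0.8663; (935000−130000)/935000 = 0.8610; (935000−420000)/935000 = 0.5508; (935000−425000)/935000 = 0.5455; (935000−480000)/935000 = 0.4866; (935000−505000)/935000 = 0.4599; (935000−625000)/935000 = 0.3316; (935000−645000)/935000 = 0.3102.
Squared: 0.7505; 0.7413; 0.3034; 0.2975; 0.2368; 0.2115; 0.1099; 0.0962.
Sum = 2.747090; P₂ = 2.747090 / 10 = 0.2747.

0.2747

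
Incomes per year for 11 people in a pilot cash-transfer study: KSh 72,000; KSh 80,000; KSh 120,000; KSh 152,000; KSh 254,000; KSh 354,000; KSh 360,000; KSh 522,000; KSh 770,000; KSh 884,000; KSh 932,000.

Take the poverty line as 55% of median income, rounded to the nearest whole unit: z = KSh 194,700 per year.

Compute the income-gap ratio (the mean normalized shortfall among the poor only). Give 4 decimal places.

Below z: KSh 72,000, KSh 80,000, KSh 120,000, KSh 152,000 (q = 4 of N = 11).
Relative gaps: 0.6302, 0.5891, 0.3837, 0.2193; sum = 1.822291.
The income-gap ratio divides by q (the poor only): 1.822291 / 4 = 0.4556.

0.4556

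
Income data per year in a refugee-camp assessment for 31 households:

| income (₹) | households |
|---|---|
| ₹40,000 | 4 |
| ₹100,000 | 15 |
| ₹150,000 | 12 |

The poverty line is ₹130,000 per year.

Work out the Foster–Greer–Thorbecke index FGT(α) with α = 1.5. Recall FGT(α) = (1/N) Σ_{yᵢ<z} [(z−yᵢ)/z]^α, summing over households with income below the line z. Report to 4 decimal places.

Below the line: 4×₹40,000, 15×₹100,000 (q = 19 of N = 31).
Shortfall ratios: (130000−40000)/130000 = 0.6923 (×4); (130000−100000)/130000 = 0.2308 (×15).
Raised to α = 1.5: 0.57603 (×4); 0.11086 (×15).
Sum = 3.967009; FGT(1.5) = 3.967009 / 31 = 0.1280.

0.1280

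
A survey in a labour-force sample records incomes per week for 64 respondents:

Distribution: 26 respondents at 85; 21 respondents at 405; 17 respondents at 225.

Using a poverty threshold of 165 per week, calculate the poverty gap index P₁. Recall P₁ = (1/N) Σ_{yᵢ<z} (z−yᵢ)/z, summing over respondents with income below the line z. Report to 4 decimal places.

Below z: 26×85 (q = 26 of N = 64).
Shortfall ratios: (165−85)/165 = 0.4848 (×26).
Sum of shortfalls = 12.606061; P₁ averages over all N: 12.606061 / 64 = 0.1970.

0.1970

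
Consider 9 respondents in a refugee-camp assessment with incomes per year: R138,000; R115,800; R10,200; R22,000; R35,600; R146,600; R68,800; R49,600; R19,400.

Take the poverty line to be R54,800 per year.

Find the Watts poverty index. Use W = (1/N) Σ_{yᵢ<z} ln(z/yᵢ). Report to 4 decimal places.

Incomes under z: R10,200, R19,400, R22,000, R35,600, R49,600 (q = 5 of N = 9).
Log gaps: ln(54800/10200) = 1.6813; ln(54800/19400) = 1.0384; ln(54800/22000) = 0.9126; ln(54800/35600) = 0.4313; ln(54800/49600) = 0.0997.
W = 4.163411 / 9 = 0.4626.

0.4626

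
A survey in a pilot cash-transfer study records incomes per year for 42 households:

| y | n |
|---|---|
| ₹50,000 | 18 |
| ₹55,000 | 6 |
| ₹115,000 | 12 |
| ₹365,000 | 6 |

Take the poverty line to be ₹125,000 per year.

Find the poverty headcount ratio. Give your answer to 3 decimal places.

36 of the 42 households have income below ₹125,000.
H = 36/42 = 0.857.

0.857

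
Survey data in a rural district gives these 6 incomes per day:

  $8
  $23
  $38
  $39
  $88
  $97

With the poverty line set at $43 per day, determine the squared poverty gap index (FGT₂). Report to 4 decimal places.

0.1502

Incomes under z: $8, $23, $38, $39 (q = 4 of N = 6).
Gap ratios (z−y)/z: (43−8)/43 = 0.8140; (43−23)/43 = 0.4651; (43−38)/43 = 0.1163; (43−39)/43 = 0.0930.
Squared: 0.6625; 0.2163; 0.0135; 0.0087.
Sum = 0.901028; P₂ = 0.901028 / 6 = 0.1502.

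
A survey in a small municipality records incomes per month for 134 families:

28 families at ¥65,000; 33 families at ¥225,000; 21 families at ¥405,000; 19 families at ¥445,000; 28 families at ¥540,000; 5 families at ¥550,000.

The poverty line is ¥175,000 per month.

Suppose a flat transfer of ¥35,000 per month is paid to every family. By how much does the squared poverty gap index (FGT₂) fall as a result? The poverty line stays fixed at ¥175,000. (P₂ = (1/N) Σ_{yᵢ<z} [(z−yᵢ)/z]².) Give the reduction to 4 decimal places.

0.0442

Before: below the line — 28×¥65,000; squared poverty gap index (FGT₂) = 0.082559.
After the ¥35,000 transfer: below the line — 28×¥100,000; squared poverty gap index (FGT₂) = 0.038380.
Reduction = 0.082559 − 0.038380 = 0.0442.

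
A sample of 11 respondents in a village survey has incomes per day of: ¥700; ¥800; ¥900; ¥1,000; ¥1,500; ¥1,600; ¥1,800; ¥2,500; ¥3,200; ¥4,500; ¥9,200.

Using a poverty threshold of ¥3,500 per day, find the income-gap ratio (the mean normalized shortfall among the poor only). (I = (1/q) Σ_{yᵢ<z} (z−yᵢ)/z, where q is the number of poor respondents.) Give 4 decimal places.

Below z: ¥700, ¥800, ¥900, ¥1,000, ¥1,500, ¥1,600, ¥1,800, ¥2,500, ¥3,200 (q = 9 of N = 11).
Relative gaps: 0.8000, 0.7714, 0.7429, 0.7143, 0.5714, 0.5429, 0.4857, 0.2857, 0.0857; sum = 5.000000.
I averages over the q = 9 poor units only: 5.000000 / 9 = 0.5556.

0.5556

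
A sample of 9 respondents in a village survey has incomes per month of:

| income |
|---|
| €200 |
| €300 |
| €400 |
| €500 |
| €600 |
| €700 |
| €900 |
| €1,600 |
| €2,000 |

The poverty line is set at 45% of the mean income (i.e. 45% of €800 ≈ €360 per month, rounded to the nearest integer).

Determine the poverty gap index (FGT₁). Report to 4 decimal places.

0.0679

Incomes under z: €200, €300 (q = 2 of N = 9).
Relative gaps: (360−200)/360 = 0.4444; (360−300)/360 = 0.1667.
Sum of shortfalls = 0.611111; P₁ averages over all N: 0.611111 / 9 = 0.0679.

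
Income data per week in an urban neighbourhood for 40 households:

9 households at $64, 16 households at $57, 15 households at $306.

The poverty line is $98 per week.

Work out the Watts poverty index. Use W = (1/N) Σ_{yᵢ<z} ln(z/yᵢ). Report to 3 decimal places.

0.313

Below z: 16×$57, 9×$64 (q = 25 of N = 40).
Log shortfalls: ln(98/57) = 0.5419 (×16); ln(98/64) = 0.4261 (×9).
W = 12.505419 / 40 = 0.313.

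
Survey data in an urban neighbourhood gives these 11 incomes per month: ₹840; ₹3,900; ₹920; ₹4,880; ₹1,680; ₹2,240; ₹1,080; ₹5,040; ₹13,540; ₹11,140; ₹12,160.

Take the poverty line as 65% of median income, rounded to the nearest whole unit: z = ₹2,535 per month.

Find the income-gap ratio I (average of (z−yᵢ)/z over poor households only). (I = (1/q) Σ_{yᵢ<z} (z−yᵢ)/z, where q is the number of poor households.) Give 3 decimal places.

0.467

Incomes under z: ₹840, ₹920, ₹1,080, ₹1,680, ₹2,240 (q = 5 of N = 11).
Relative gaps: 0.6686, 0.6371, 0.5740, 0.3373, 0.1164; sum = 2.333333.
I averages over the q = 5 poor units only: 2.333333 / 5 = 0.467.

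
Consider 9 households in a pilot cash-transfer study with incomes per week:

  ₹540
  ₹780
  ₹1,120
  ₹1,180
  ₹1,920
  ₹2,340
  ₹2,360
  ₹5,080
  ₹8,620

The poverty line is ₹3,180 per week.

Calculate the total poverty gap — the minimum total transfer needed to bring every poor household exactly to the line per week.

₹12,020

Below z: ₹540, ₹780, ₹1,120, ₹1,180, ₹1,920, ₹2,340, ₹2,360 (q = 7 of N = 9).
Individual gaps: 3180−540 = 2640; 3180−780 = 2400; 3180−1120 = 2060; 3180−1180 = 2000; 3180−1920 = 1260; 3180−2340 = 840; 3180−2360 = 820.
Aggregate gap = ₹12,020.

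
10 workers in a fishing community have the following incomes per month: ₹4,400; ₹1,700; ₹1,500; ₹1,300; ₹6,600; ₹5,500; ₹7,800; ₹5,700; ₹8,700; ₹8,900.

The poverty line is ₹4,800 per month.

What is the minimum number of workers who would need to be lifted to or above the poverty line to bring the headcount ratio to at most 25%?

2

4 of the 10 workers are poor, so H = 4/10 = 0.400.
A headcount ratio of at most 25% allows at most ⌊0.25 × 10⌋ = 2 poor workers.
So at least 4 − 2 = 2 must be lifted.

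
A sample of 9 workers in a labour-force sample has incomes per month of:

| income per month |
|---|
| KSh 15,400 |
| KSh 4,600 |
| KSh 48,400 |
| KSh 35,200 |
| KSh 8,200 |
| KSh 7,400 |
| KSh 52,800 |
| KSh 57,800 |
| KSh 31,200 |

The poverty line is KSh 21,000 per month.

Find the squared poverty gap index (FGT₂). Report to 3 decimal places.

0.164

Poor units: KSh 4,600, KSh 7,400, KSh 8,200, KSh 15,400 (q = 4 of N = 9).
Normalized shortfalls: (21000−4600)/21000 = 0.7810; (21000−7400)/21000 = 0.6476; (21000−8200)/21000 = 0.6095; (21000−15400)/21000 = 0.2667.
Squared: 0.6099; 0.4194; 0.3715; 0.0711.
Sum = 1.471927; P₂ = 1.471927 / 9 = 0.164.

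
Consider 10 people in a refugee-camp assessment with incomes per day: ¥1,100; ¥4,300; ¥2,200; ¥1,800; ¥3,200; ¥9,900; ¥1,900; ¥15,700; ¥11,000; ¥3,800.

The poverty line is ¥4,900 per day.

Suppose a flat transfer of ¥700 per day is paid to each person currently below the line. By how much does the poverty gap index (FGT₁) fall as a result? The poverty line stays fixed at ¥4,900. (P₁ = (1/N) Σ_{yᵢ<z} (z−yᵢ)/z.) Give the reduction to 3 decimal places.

0.098

Before: below the line — ¥1,100, ¥1,800, ¥1,900, ¥2,200, ¥3,200, ¥3,800, ¥4,300; poverty gap index (FGT₁) = 0.32653.
After the ¥700 transfer: below the line — ¥1,800, ¥2,500, ¥2,600, ¥2,900, ¥3,900, ¥4,500; poverty gap index (FGT₁) = 0.22857.
Reduction = 0.32653 − 0.22857 = 0.098.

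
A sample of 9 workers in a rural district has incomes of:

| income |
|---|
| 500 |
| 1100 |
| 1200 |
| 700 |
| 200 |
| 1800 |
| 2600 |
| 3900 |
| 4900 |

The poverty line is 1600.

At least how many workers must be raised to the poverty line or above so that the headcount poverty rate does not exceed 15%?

4

5 of the 9 workers are poor, so H = 5/9 = 0.556.
A headcount ratio of at most 15% allows at most ⌊0.15 × 9⌋ = 1 poor workers.
So at least 5 − 1 = 4 must be lifted.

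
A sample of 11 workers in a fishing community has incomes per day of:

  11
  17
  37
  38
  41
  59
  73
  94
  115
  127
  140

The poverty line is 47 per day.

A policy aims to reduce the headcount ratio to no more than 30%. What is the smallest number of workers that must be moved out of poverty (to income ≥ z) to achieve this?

5 of the 11 workers are poor, so H = 5/11 = 0.455.
A headcount ratio of at most 30% allows at most ⌊0.30 × 11⌋ = 3 poor workers.
So at least 5 − 3 = 2 must be lifted.

2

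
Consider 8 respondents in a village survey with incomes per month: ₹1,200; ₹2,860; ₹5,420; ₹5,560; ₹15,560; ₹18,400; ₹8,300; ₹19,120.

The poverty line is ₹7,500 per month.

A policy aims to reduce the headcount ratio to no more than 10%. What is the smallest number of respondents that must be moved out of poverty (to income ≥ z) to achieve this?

4

Currently q = 4 of N = 8 are below the line (H = 0.500).
A headcount ratio of at most 10% allows at most ⌊0.10 × 8⌋ = 0 poor respondents.
So at least 4 − 0 = 4 must be lifted.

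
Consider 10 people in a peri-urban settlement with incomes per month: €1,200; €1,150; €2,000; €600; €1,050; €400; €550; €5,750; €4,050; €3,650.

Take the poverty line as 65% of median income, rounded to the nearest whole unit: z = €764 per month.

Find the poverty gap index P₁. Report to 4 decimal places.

Incomes under z: €400, €550, €600 (q = 3 of N = 10).
Relative gaps: (764−400)/764 = 0.4764; (764−550)/764 = 0.2801; (764−600)/764 = 0.2147.
Σ = 0.971204. Dividing by the full population N = 10 gives P₁ = 0.0971.

0.0971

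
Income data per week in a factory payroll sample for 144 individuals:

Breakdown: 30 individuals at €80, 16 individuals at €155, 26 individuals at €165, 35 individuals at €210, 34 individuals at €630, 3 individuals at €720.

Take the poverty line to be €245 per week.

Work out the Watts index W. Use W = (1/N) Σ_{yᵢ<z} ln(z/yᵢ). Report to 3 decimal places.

0.393

Incomes under z: 30×€80, 16×€155, 26×€165, 35×€210 (q = 107 of N = 144).
Log shortfalls: ln(245/80) = 1.1192 (×30); ln(245/155) = 0.4578 (×16); ln(245/165) = 0.3953 (×26); ln(245/210) = 0.1542 (×35).
W = 56.575682 / 144 = 0.393.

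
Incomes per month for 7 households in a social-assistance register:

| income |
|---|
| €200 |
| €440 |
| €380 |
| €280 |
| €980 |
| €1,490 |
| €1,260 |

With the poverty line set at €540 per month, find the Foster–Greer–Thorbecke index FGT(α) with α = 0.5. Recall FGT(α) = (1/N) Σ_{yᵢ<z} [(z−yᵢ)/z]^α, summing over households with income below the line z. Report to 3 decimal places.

Poor units: €200, €280, €380, €440 (q = 4 of N = 7).
Shortfall ratios: (540−200)/540 = 0.6296; (540−280)/540 = 0.4815; (540−380)/540 = 0.2963; (540−440)/540 = 0.1852.
Raised to α = 0.5: 0.79349; 0.69389; 0.54433; 0.43033.
Sum = 2.462043; FGT(0.5) = 2.462043 / 7 = 0.352.

0.352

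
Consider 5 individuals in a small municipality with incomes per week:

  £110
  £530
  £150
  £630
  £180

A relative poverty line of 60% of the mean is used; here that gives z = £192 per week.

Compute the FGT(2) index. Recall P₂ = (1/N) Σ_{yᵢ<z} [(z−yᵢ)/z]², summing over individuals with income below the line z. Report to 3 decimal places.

0.047

Poor units: £110, £150, £180 (q = 3 of N = 5).
Relative gaps: (192−110)/192 = 0.4271; (192−150)/192 = 0.2188; (192−180)/192 = 0.0625.
Squared: 0.1824; 0.0479; 0.0039.
Sum = 0.234158; P₂ = 0.234158 / 5 = 0.047.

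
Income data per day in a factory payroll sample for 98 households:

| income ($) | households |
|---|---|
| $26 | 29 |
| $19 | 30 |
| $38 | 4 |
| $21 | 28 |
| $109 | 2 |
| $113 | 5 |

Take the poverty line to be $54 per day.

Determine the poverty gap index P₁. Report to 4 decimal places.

Below the line: 30×$19, 28×$21, 29×$26, 4×$38 (q = 91 of N = 98).
Relative gaps: (54−19)/54 = 0.6481 (×30); (54−21)/54 = 0.6111 (×28); (54−26)/54 = 0.5185 (×29); (54−38)/54 = 0.2963 (×4).
Σ = 52.777778. Dividing by the full population N = 98 gives P₁ = 0.5385.

0.5385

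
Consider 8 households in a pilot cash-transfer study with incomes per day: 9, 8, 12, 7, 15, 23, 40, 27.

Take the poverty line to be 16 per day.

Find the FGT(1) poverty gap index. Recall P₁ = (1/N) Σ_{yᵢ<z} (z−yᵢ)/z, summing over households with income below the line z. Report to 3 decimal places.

Below the line: 7, 8, 9, 12, 15 (q = 5 of N = 8).
Normalized shortfalls: (16−7)/16 = 0.5625; (16−8)/16 = 0.5000; (16−9)/16 = 0.4375; (16−12)/16 = 0.2500; (16−15)/16 = 0.0625.
Sum of shortfalls = 1.812500; P₁ averages over all N: 1.812500 / 8 = 0.227.

0.227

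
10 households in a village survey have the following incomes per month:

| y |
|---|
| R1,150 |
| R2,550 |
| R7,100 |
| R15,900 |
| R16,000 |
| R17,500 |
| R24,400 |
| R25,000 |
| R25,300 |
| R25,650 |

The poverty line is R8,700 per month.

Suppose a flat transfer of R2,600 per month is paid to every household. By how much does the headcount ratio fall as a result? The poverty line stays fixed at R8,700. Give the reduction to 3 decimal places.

Before: below the line — R1,150, R2,550, R7,100; headcount ratio = 0.30000.
After the R2,600 transfer: below the line — R3,750, R5,150; headcount ratio = 0.20000.
Reduction = 0.30000 − 0.20000 = 0.100.

0.100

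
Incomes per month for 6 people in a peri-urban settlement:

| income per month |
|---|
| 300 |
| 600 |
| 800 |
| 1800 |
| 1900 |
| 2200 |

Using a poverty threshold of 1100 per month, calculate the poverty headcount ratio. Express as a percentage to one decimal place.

50.0%

3 of the 6 people have income below 1100.
H = 3/6 = 50.0%.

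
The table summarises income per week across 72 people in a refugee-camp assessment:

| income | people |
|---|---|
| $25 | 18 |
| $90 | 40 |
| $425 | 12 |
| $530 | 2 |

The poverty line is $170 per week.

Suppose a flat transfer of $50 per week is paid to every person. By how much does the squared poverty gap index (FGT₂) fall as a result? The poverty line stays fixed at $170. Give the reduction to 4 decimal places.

Before: below the line — 18×$25, 40×$90; squared poverty gap index (FGT₂) = 0.304907.
After the $50 transfer: below the line — 18×$75, 40×$140; squared poverty gap index (FGT₂) = 0.095372.
Reduction = 0.304907 − 0.095372 = 0.2095.

0.2095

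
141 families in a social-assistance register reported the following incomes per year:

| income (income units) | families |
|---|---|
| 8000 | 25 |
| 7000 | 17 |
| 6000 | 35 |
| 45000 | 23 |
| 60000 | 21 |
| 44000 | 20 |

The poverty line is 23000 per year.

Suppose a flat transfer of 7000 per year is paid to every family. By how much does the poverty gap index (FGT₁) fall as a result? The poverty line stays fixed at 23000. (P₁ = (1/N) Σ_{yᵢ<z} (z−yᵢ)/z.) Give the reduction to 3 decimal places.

Before: below the line — 35×6000, 17×7000, 25×8000; poverty gap index (FGT₁) = 0.38298.
After the 7000 transfer: below the line — 35×13000, 17×14000, 25×15000; poverty gap index (FGT₁) = 0.21677.
Reduction = 0.38298 − 0.21677 = 0.166.

0.166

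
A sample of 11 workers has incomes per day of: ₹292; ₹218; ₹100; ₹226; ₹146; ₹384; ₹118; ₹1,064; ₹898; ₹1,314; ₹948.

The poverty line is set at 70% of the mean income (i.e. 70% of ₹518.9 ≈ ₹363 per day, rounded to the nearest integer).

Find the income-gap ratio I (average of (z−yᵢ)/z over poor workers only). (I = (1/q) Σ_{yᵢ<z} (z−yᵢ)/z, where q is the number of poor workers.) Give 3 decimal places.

0.495

Below the line: ₹100, ₹118, ₹146, ₹218, ₹226, ₹292 (q = 6 of N = 11).
Relative gaps: 0.7245, 0.6749, 0.5978, 0.3994, 0.3774, 0.1956; sum = 2.969697.
I averages over the q = 6 poor units only: 2.969697 / 6 = 0.495.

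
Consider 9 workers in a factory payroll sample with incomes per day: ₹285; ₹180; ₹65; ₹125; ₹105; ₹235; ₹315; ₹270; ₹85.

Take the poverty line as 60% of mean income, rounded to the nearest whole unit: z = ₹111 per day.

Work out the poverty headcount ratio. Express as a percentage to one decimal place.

33.3%

3 of the 9 workers have income below ₹111.
H = 3/9 = 33.3%.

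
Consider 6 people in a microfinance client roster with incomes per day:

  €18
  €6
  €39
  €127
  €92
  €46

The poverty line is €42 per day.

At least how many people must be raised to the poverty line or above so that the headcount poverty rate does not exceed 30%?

3 of the 6 people are poor, so H = 3/6 = 0.500.
A headcount ratio of at most 30% allows at most ⌊0.30 × 6⌋ = 1 poor people.
So at least 3 − 1 = 2 must be lifted.

2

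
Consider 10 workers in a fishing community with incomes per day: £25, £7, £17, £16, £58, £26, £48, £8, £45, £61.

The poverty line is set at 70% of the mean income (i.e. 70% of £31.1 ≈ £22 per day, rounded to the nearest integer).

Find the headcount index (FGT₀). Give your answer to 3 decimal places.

0.400

4 of the 10 workers have income below £22.
H = 4/10 = 0.400.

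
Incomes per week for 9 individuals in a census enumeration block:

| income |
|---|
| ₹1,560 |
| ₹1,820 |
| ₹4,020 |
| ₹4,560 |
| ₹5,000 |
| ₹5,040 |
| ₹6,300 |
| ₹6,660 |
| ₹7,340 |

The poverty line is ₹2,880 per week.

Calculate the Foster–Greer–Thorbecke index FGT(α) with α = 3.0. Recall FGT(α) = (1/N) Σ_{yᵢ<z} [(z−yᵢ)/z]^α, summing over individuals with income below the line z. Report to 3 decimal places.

Below z: ₹1,560, ₹1,820 (q = 2 of N = 9).
Normalized shortfalls: (2880−1560)/2880 = 0.4583; (2880−1820)/2880 = 0.3681.
Raised to α = 3.0: 0.09628; 0.04986.
Sum = 0.146140; FGT(3.0) = 0.146140 / 9 = 0.016.

0.016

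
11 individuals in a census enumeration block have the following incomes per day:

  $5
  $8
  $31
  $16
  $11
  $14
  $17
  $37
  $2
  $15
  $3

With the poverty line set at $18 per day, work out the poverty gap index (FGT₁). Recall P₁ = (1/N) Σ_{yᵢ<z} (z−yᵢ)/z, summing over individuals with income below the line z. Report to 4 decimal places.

0.3586

Poor units: $2, $3, $5, $8, $11, $14, $15, $16, $17 (q = 9 of N = 11).
Relative gaps: (18−2)/18 = 0.8889; (18−3)/18 = 0.8333; (18−5)/18 = 0.7222; (18−8)/18 = 0.5556; (18−11)/18 = 0.3889; (18−14)/18 = 0.2222; (18−15)/18 = 0.1667; (18−16)/18 = 0.1111; (18−17)/18 = 0.0556.
Sum of shortfalls = 3.944444; P₁ averages over all N: 3.944444 / 11 = 0.3586.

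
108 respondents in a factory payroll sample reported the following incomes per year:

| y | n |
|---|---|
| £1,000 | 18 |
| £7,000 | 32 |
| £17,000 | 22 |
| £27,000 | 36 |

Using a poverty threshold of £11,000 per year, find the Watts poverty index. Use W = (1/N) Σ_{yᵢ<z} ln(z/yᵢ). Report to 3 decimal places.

Below z: 18×£1,000, 32×£7,000 (q = 50 of N = 108).
Log gaps: ln(11000/1000) = 2.3979 (×18); ln(11000/7000) = 0.4520 (×32).
W = 57.625639 / 108 = 0.534.

0.534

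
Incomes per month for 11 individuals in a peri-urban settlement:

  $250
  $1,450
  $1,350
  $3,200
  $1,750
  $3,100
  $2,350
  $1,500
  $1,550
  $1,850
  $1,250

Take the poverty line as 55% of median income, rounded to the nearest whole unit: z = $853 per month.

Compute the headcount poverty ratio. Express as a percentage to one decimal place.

1 of the 11 individuals have income below $853.
H = 1/11 = 9.1%.

9.1%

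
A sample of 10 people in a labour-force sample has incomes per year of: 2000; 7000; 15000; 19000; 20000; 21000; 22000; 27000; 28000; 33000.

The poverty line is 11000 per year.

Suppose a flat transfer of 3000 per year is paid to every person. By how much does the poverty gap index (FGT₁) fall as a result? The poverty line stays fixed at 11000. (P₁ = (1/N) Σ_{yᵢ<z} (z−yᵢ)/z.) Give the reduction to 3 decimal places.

Before: below the line — 2000, 7000; poverty gap index (FGT₁) = 0.11818.
After the 3000 transfer: below the line — 5000, 10000; poverty gap index (FGT₁) = 0.06364.
Reduction = 0.11818 − 0.06364 = 0.055.

0.055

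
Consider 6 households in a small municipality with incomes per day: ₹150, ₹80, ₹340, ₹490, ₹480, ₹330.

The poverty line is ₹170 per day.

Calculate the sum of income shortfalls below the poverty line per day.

Below the line: ₹80, ₹150 (q = 2 of N = 6).
Individual gaps: 170−80 = 90; 170−150 = 20.
Aggregate gap = ₹110.

₹110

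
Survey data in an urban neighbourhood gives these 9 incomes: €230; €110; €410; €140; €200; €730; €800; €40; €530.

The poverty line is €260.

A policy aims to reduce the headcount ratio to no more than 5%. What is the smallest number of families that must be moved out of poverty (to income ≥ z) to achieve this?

5

5 of the 9 families are poor, so H = 5/9 = 0.556.
A headcount ratio of at most 5% allows at most ⌊0.05 × 9⌋ = 0 poor families.
So at least 5 − 0 = 5 must be lifted.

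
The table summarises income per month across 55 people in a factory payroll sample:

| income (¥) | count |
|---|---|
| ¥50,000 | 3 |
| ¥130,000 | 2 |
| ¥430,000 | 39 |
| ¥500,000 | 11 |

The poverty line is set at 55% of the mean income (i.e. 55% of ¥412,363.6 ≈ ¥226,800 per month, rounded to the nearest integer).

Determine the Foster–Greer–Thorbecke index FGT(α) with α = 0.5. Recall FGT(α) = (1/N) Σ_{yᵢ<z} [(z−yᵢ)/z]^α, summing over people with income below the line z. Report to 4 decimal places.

Below z: 3×¥50,000, 2×¥130,000 (q = 5 of N = 55).
Shortfall ratios: (226800−50000)/226800 = 0.7795 (×3); (226800−130000)/226800 = 0.4268 (×2).
Raised to α = 0.5: 0.88292 (×3); 0.65331 (×2).
Sum = 3.955360; FGT(0.5) = 3.955360 / 55 = 0.0719.

0.0719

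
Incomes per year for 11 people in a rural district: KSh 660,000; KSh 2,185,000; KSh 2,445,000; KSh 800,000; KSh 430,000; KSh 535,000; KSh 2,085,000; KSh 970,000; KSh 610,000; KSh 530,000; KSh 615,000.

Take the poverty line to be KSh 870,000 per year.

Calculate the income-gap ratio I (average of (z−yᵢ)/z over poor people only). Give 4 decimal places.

0.3136

Poor units: KSh 430,000, KSh 530,000, KSh 535,000, KSh 610,000, KSh 615,000, KSh 660,000, KSh 800,000 (q = 7 of N = 11).
Relative gaps: 0.5057, 0.3908, 0.3851, 0.2989, 0.2931, 0.2414, 0.0805; sum = 2.195402.
I averages over the q = 7 poor units only: 2.195402 / 7 = 0.3136.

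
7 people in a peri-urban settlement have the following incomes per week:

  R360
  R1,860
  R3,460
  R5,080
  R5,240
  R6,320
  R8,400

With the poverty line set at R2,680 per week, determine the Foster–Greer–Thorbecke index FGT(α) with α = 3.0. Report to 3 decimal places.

Incomes under z: R360, R1,860 (q = 2 of N = 7).
Gap ratios (z−y)/z: (2680−360)/2680 = 0.8657; (2680−1860)/2680 = 0.3060.
Raised to α = 3.0: 0.64872; 0.02864.
Sum = 0.677368; FGT(3.0) = 0.677368 / 7 = 0.097.

0.097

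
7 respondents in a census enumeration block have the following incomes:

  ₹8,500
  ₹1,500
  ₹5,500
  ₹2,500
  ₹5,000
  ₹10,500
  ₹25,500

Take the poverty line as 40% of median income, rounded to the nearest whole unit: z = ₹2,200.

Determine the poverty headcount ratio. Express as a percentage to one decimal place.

14.3%

1 of the 7 respondents have income below ₹2,200.
H = 1/7 = 14.3%.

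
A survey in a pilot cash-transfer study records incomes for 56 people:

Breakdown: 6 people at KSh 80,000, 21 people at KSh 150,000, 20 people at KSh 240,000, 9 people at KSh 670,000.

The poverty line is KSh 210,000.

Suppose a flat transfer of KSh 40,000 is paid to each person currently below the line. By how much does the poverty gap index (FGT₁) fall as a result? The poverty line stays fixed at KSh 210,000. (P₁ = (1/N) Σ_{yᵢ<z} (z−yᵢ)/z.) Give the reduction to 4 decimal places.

Before: below the line — 6×KSh 80,000, 21×KSh 150,000; poverty gap index (FGT₁) = 0.173469.
After the KSh 40,000 transfer: below the line — 6×KSh 120,000, 21×KSh 190,000; poverty gap index (FGT₁) = 0.081633.
Reduction = 0.173469 − 0.081633 = 0.0918.

0.0918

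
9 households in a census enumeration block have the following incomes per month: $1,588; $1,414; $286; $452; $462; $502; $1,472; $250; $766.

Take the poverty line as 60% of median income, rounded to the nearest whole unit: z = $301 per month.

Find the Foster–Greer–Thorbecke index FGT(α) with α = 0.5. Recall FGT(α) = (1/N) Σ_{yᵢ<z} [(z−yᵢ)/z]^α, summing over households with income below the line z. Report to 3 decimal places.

Poor units: $250, $286 (q = 2 of N = 9).
Shortfall ratios: (301−250)/301 = 0.1694; (301−286)/301 = 0.0498.
Raised to α = 0.5: 0.41163; 0.22324.
Sum = 0.634860; FGT(0.5) = 0.634860 / 9 = 0.071.

0.071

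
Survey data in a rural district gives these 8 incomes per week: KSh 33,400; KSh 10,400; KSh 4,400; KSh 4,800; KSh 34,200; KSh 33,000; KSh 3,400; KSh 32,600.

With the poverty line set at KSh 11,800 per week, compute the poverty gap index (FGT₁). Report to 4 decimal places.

Below the line: KSh 3,400, KSh 4,400, KSh 4,800, KSh 10,400 (q = 4 of N = 8).
Gap ratios (z−y)/z: (11800−3400)/11800 = 0.7119; (11800−4400)/11800 = 0.6271; (11800−4800)/11800 = 0.5932; (11800−10400)/11800 = 0.1186.
Sum of shortfalls = 2.050847; P₁ averages over all N: 2.050847 / 8 = 0.2564.

0.2564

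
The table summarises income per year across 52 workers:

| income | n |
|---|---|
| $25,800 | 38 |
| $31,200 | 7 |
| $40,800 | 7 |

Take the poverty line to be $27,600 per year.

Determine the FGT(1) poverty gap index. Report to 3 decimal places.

0.048

Below z: 38×$25,800 (q = 38 of N = 52).
Relative gaps: (27600−25800)/27600 = 0.0652 (×38).
Σ = 2.478261. Dividing by the full population N = 52 gives P₁ = 0.048.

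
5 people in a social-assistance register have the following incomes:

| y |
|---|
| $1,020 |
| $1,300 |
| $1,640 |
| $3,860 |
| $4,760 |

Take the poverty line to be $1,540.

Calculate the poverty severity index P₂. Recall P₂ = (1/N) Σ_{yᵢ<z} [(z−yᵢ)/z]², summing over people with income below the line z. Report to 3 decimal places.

Poor units: $1,020, $1,300 (q = 2 of N = 5).
Shortfall ratios: (1540−1020)/1540 = 0.3377; (1540−1300)/1540 = 0.1558.
Squared: 0.1140; 0.0243.
Sum = 0.138303; P₂ = 0.138303 / 5 = 0.028.

0.028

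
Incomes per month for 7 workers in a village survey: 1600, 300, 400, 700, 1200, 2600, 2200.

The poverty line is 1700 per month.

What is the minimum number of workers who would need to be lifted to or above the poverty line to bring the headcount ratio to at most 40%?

3

Currently q = 5 of N = 7 are below the line (H = 0.714).
A headcount ratio of at most 40% allows at most ⌊0.40 × 7⌋ = 2 poor workers.
So at least 5 − 2 = 3 must be lifted.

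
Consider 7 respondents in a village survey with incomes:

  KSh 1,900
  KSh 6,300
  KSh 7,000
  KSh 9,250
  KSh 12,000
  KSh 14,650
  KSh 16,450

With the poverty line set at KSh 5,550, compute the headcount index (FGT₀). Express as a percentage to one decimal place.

1 of the 7 respondents have income below KSh 5,550.
H = 1/7 = 14.3%.

14.3%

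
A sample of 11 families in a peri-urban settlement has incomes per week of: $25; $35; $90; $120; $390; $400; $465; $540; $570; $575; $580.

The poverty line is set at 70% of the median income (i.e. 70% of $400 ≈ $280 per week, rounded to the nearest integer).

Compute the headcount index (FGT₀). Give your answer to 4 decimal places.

0.3636

4 of the 11 families have income below $280.
H = 4/11 = 0.3636.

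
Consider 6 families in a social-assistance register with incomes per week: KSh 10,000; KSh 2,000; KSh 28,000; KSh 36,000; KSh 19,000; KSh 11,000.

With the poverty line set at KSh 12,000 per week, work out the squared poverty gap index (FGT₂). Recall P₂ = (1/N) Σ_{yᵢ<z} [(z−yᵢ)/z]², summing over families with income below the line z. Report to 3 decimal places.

Poor units: KSh 2,000, KSh 10,000, KSh 11,000 (q = 3 of N = 6).
Shortfall ratios: (12000−2000)/12000 = 0.8333; (12000−10000)/12000 = 0.1667; (12000−11000)/12000 = 0.0833.
Squared: 0.6944; 0.0278; 0.0069.
Sum = 0.729167; P₂ = 0.729167 / 6 = 0.122.

0.122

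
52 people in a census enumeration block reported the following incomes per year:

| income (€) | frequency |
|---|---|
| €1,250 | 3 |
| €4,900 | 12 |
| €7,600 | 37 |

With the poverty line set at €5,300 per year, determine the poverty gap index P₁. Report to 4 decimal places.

Poor units: 3×€1,250, 12×€4,900 (q = 15 of N = 52).
Relative gaps: (5300−1250)/5300 = 0.7642 (×3); (5300−4900)/5300 = 0.0755 (×12).
Σ = 3.198113. Dividing by the full population N = 52 gives P₁ = 0.0615.

0.0615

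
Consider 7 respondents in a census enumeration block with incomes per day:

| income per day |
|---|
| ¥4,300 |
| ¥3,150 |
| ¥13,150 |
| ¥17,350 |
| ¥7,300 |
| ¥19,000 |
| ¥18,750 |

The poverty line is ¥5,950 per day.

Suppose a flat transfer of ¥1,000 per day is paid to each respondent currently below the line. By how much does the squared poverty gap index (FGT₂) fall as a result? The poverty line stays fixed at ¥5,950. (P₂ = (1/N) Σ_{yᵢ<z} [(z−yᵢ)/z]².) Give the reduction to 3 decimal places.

0.028

Before: below the line — ¥3,150, ¥4,300; squared poverty gap index (FGT₂) = 0.04262.
After the ¥1,000 transfer: below the line — ¥4,150, ¥5,300; squared poverty gap index (FGT₂) = 0.01478.
Reduction = 0.04262 − 0.01478 = 0.028.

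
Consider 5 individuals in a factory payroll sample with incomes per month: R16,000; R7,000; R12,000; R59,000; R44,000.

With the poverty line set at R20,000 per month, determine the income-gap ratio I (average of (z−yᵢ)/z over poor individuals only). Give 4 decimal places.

0.4167

Poor units: R7,000, R12,000, R16,000 (q = 3 of N = 5).
Shortfall ratios (z−y)/z: 0.6500, 0.4000, 0.2000; sum = 1.250000.
The income-gap ratio divides by q (the poor only): 1.250000 / 3 = 0.4167.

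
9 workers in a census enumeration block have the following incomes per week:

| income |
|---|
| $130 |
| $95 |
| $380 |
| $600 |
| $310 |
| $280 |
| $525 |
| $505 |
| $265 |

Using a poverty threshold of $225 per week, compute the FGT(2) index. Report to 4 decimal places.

Below the line: $95, $130 (q = 2 of N = 9).
Relative gaps: (225−95)/225 = 0.5778; (225−130)/225 = 0.4222.
Squared: 0.3338; 0.1783.
Sum = 0.512099; P₂ = 0.512099 / 9 = 0.0569.

0.0569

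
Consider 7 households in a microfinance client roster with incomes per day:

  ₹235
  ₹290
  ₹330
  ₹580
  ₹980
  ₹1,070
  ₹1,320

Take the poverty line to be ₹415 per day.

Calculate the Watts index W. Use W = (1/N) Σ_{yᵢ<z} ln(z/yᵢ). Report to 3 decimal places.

0.165

Poor units: ₹235, ₹290, ₹330 (q = 3 of N = 7).
Log shortfalls: ln(415/235) = 0.5687; ln(415/290) = 0.3584; ln(415/330) = 0.2292.
W = 1.156276 / 7 = 0.165.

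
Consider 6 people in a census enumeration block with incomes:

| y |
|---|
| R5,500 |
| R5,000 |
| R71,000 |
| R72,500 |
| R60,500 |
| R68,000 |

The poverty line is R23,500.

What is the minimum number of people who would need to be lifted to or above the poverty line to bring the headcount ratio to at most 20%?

1

2 of the 6 people are poor, so H = 2/6 = 0.333.
A headcount ratio of at most 20% allows at most ⌊0.20 × 6⌋ = 1 poor people.
So at least 2 − 1 = 1 must be lifted.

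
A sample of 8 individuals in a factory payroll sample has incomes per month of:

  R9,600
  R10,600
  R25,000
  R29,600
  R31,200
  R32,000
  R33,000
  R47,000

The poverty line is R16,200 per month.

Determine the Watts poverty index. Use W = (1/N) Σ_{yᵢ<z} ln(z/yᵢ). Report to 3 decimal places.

0.118

Below the line: R9,600, R10,600 (q = 2 of N = 8).
Log gaps: ln(16200/9600) = 0.5232; ln(16200/10600) = 0.4242.
W = 0.947405 / 8 = 0.118.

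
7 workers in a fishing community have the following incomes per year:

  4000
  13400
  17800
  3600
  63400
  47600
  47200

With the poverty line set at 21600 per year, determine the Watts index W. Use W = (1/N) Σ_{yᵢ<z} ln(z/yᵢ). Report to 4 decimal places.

0.5927

Poor units: 3600, 4000, 13400, 17800 (q = 4 of N = 7).
ln(z/y) terms: ln(21600/3600) = 1.7918; ln(21600/4000) = 1.6864; ln(21600/13400) = 0.4774; ln(21600/17800) = 0.1935.
W = 4.149092 / 7 = 0.5927.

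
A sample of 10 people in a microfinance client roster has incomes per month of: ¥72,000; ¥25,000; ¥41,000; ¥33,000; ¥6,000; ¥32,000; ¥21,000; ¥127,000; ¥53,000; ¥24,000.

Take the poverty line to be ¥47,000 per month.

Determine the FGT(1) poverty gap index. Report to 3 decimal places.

0.313

Poor units: ¥6,000, ¥21,000, ¥24,000, ¥25,000, ¥32,000, ¥33,000, ¥41,000 (q = 7 of N = 10).
Shortfall ratios: (47000−6000)/47000 = 0.8723; (47000−21000)/47000 = 0.5532; (47000−24000)/47000 = 0.4894; (47000−25000)/47000 = 0.4681; (47000−32000)/47000 = 0.3191; (47000−33000)/47000 = 0.2979; (47000−41000)/47000 = 0.1277.
Σ = 3.127660. Dividing by the full population N = 10 gives P₁ = 0.313.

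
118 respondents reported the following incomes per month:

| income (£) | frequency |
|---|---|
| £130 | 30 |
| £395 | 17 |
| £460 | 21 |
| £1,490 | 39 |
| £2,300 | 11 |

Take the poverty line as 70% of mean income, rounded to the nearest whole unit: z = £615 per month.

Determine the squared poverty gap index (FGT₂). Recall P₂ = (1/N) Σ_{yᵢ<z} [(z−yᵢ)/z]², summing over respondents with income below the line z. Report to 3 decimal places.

Incomes under z: 30×£130, 17×£395, 21×£460 (q = 68 of N = 118).
Relative gaps: (615−130)/615 = 0.7886 (×30); (615−395)/615 = 0.3577 (×17); (615−460)/615 = 0.2520 (×21).
Squared: 0.6219 (×30); 0.1280 (×17); 0.0635 (×21).
Sum = 22.166898; P₂ = 22.166898 / 118 = 0.188.

0.188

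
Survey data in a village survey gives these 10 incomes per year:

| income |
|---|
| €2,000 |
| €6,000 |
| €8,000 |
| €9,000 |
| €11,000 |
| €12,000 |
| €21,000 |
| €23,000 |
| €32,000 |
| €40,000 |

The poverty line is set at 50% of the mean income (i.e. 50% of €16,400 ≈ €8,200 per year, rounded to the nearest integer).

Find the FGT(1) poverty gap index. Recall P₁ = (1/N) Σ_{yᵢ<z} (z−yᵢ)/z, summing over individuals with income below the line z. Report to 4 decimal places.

Below z: €2,000, €6,000, €8,000 (q = 3 of N = 10).
Relative gaps: (8200−2000)/8200 = 0.7561; (8200−6000)/8200 = 0.2683; (8200−8000)/8200 = 0.0244.
Σ = 1.048780. Dividing by the full population N = 10 gives P₁ = 0.1049.

0.1049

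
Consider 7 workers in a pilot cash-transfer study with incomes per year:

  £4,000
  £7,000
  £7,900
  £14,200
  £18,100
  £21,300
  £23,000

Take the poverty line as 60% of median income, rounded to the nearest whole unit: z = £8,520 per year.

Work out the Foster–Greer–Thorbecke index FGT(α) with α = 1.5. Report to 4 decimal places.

0.0688

Poor units: £4,000, £7,000, £7,900 (q = 3 of N = 7).
Shortfall ratios: (8520−4000)/8520 = 0.5305; (8520−7000)/8520 = 0.1784; (8520−7900)/8520 = 0.0728.
Raised to α = 1.5: 0.38641; 0.07535; 0.01963.
Sum = 0.481394; FGT(1.5) = 0.481394 / 7 = 0.0688.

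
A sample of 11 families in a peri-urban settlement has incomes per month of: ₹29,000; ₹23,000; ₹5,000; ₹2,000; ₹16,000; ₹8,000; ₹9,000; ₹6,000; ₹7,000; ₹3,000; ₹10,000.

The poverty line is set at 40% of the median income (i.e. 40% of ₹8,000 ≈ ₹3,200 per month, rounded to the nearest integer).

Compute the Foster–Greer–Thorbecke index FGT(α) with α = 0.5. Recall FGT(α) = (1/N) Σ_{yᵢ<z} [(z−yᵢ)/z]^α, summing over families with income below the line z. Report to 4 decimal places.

0.0784

Poor units: ₹2,000, ₹3,000 (q = 2 of N = 11).
Gap ratios (z−y)/z: (3200−2000)/3200 = 0.3750; (3200−3000)/3200 = 0.0625.
Raised to α = 0.5: 0.61237; 0.25000.
Sum = 0.862372; FGT(0.5) = 0.862372 / 11 = 0.0784.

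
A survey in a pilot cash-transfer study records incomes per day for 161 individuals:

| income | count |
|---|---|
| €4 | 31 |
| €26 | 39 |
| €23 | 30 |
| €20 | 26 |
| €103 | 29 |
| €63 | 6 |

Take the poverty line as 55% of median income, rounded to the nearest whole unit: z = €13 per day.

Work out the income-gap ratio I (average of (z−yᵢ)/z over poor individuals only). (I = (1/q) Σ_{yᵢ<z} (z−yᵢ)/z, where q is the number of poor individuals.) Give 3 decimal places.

0.692

Poor units: 31×€4 (q = 31 of N = 161).
Shortfall ratios (z−y)/z: 0.6923 (×31); sum = 21.461538.
The income-gap ratio divides by q (the poor only): 21.461538 / 31 = 0.692.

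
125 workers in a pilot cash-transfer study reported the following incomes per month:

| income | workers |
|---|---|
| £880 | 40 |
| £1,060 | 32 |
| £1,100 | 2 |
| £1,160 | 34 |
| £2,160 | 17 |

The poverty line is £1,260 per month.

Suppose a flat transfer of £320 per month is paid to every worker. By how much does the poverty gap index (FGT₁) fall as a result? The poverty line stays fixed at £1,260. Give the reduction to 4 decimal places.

0.1455

Before: below the line — 40×£880, 32×£1,060, 2×£1,100, 34×£1,160; poverty gap index (FGT₁) = 0.160762.
After the £320 transfer: below the line — 40×£1,200; poverty gap index (FGT₁) = 0.015238.
Reduction = 0.160762 − 0.015238 = 0.1455.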